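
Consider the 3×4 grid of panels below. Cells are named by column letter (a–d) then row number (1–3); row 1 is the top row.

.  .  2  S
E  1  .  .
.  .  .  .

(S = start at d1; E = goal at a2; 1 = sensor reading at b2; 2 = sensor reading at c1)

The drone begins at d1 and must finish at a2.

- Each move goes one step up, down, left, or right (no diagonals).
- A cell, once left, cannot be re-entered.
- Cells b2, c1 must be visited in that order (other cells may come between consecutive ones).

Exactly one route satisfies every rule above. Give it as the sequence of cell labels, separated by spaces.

d1 d2 d3 c3 b3 b2 c2 c1 b1 a1 a2

The waypoints must appear in the order b2, c1, with no cell reused.
Route from d1: 2× down (reaching d3), 2× left (reaching b3), up to b2, right to c2, up to c1, 2× left (reaching a1), down to a2 — 10 moves in all.
Check: order respected (1 at step 5, 2 at step 7).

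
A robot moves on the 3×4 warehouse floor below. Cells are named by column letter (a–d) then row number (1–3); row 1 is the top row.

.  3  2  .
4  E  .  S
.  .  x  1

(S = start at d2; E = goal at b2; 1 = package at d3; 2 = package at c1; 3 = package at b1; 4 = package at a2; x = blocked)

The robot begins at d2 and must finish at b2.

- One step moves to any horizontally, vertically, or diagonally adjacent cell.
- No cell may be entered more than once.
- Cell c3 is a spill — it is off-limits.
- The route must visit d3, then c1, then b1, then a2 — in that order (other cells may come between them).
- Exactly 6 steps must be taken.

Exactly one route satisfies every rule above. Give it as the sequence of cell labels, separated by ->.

The waypoints must appear in the order d3, c1, b1, a2, with no cell reused.
Route from d2: down 1 to d3, up-left 1 to c2, up 1 to c1, left 1 to b1, down-left 1 to a2, right 1 to b2 — 6 moves in all.
Check: order respected (1 at step 1, 2 at step 3, 3 at step 4, 4 at step 5); 6 moves as required.

d2 -> d3 -> c2 -> c1 -> b1 -> a2 -> b2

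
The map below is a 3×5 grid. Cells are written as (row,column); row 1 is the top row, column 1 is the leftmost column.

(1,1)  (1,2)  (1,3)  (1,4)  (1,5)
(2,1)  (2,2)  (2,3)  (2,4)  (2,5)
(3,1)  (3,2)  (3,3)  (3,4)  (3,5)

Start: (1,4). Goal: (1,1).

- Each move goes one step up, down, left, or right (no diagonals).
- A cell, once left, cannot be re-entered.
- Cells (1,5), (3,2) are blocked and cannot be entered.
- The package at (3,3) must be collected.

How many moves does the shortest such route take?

Any route passes through (3,3) somewhere between (1,4) and (1,1). Summing Manhattan distances along the two legs ((1,4) → (3,3) → (1,1)) gives a lower bound of 3 + 4 = 7 moves.
A route of 7 moves achieves this: (1,4) → (2,4) → (3,4) → (3,3) → (2,3) → (1,3) → (1,2) → (1,1).
Since 7 matches the lower bound, it is optimal.

7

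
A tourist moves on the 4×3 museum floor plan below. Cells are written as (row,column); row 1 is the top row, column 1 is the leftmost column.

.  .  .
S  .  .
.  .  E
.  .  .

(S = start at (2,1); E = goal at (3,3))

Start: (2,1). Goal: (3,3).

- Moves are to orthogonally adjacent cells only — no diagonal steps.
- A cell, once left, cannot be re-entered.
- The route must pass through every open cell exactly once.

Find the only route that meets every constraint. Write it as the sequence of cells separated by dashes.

(2,1) - (1,1) - (1,2) - (1,3) - (2,3) - (2,2) - (3,2) - (3,1) - (4,1) - (4,2) - (4,3) - (3,3)

Need to visit all 12 open cells exactly once, starting at (2,1) and ending at (3,3).
Route from (2,1): up to (1,1), 2× right (reaching (1,3)), down to (2,3), left to (2,2), down to (3,2), left to (3,1), down to (4,1), 2× right (reaching (4,3)), up to (3,3) — 11 moves in all.
Check: all 12 open cells covered.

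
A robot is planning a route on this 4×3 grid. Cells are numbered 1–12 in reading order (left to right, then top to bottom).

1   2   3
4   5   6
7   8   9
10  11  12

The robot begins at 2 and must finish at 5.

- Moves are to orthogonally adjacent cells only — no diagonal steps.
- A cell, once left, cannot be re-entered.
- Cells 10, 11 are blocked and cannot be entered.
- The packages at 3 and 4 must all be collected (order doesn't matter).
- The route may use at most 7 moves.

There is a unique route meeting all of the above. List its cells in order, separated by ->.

The budget equals the shortest possible length, so every move has to be on a shortest route through the required cells.
Route from 2: right 1 to 3, down 2 to 9, left 2 to 7, up 1 to 4, right 1 to 5 — 7 moves in all.
Check: all required cells visited; 7 ≤ 7 moves.

2 -> 3 -> 6 -> 9 -> 8 -> 7 -> 4 -> 5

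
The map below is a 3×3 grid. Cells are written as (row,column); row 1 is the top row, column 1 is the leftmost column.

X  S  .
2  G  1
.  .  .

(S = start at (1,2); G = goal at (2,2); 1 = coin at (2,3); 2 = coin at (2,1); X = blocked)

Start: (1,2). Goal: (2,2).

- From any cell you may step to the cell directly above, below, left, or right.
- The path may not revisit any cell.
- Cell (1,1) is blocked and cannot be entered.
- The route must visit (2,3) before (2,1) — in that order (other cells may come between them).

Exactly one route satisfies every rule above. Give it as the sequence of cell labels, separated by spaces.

The waypoints must appear in the order (2,3), (2,1), with no cell reused.
Route from (1,2): right 1 to (1,3), down 2 to (3,3), left 2 to (3,1), up 1 to (2,1), right 1 to (2,2) — 7 moves in all.
Check: order respected (1 at step 2, 2 at step 6).

(1,2) (1,3) (2,3) (3,3) (3,2) (3,1) (2,1) (2,2)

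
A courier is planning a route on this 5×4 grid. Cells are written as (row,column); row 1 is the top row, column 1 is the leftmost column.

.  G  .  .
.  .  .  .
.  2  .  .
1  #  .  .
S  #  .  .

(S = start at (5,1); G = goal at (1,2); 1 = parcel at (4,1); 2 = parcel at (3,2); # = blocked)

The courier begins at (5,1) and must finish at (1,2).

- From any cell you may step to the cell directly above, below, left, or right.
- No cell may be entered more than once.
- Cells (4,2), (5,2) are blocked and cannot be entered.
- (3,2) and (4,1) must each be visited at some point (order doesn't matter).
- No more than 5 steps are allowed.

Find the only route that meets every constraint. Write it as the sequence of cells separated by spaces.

Any route must reach (3,2) and (4,1) and still end at (1,2) within 5 moves, so the order of the required stops is forced.
Route from (5,1): 2× up (reaching (3,1)), right to (3,2), 2× up (reaching (1,2)) — 5 moves in all.
Check: all required cells visited; 5 ≤ 5 moves.

(5,1) (4,1) (3,1) (3,2) (2,2) (1,2)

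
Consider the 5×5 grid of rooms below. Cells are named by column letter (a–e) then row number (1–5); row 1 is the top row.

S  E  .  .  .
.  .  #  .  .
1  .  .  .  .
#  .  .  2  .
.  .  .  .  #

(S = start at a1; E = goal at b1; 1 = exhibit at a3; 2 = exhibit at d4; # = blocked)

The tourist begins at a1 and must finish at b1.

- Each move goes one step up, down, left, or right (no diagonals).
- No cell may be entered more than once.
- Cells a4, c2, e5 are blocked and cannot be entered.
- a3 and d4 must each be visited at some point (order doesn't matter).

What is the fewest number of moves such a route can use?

11

Any route passes through a3 and d4 in some order between a1 and b1. Summing Manhattan distances along each leg and taking the cheapest ordering (a1 → a3 → d4 → b1) gives a lower bound of 2 + 4 + 5 = 11 moves.
A route of 11 moves achieves this: a1 → a2 → a3 → b3 → b4 → c4 → d4 → d3 → d2 → d1 → c1 → b1.
Since 11 matches the lower bound, it is optimal.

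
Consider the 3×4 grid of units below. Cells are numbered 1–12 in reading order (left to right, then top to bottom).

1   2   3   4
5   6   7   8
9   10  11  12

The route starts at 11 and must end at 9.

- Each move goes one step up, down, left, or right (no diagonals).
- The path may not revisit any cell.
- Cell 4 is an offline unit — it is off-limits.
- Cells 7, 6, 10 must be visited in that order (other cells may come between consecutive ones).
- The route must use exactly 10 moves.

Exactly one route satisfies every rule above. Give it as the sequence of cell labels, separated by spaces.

11 12 8 7 3 2 1 5 6 10 9

The waypoints must appear in the order 7, 6, 10, with no cell reused.
Route from 11: right to 12, up to 8, left to 7, up to 3, 2× left (reaching 1), down to 5, right to 6, down to 10, left to 9 — 10 moves in all.
Check: order respected (7 at step 3, 6 at step 8, 10 at step 9); 10 moves as required.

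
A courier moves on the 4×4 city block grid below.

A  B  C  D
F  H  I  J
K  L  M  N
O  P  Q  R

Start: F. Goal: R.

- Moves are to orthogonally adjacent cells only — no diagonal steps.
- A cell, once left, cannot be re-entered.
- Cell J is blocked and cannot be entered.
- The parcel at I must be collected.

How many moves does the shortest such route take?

5

Any route passes through I somewhere between F and R. Summing Manhattan distances along the two legs (F → I → R) gives a lower bound of 2 + 3 = 5 moves.
A route of 5 moves achieves this: F → H → I → M → Q → R.
Since 5 matches the lower bound, it is optimal.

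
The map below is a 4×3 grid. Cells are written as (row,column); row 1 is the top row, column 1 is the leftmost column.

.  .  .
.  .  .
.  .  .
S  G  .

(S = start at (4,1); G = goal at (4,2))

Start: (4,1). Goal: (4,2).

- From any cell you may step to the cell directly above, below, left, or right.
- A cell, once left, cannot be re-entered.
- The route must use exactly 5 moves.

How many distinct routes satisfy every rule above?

Need simple routes of exactly 5 moves from (4,1) to (4,2) (Manhattan distance 1, so 2 moves are spent on a detour and 2 undoing it).
Enumerating: (4,1) (3,1) (2,1) (2,2) (3,2) (4,2) | (4,1) (3,1) (3,2) (3,3) (4,3) (4,2).
That gives 2 routes.

2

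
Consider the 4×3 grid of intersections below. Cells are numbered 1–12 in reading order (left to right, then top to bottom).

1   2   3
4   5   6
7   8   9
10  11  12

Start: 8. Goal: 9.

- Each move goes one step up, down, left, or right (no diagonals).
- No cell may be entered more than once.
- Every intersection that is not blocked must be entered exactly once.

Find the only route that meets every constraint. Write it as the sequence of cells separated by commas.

Need to visit all 12 open cells exactly once, starting at 8 and ending at 9.
Cell 12 has only two open neighbours (9 and 11), so the path must pass straight through it: one of those is the cell it's entered from and the other is where it exits.
Route from 8: up to 5, right to 6, up to 3, 2× left (reaching 1), 3× down (reaching 10), 2× right (reaching 12), up to 9 — 11 moves in all.
Check: all 12 open cells covered.

8, 5, 6, 3, 2, 1, 4, 7, 10, 11, 12, 9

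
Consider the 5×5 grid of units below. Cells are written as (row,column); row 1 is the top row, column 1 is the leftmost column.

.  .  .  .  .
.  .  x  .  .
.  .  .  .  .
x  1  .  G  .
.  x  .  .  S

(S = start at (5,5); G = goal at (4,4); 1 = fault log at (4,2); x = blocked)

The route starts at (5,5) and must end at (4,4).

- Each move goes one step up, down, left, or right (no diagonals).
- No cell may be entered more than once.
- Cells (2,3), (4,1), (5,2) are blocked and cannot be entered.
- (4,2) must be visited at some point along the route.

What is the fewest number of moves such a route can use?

Any route passes through (4,2) somewhere between (5,5) and (4,4). Summing Manhattan distances along the two legs ((5,5) → (4,2) → (4,4)) gives a lower bound of 4 + 2 = 6 moves.
The shortest route satisfying every rule uses 8 moves: (5,5) → (4,5) → (3,5) → (3,4) → (3,3) → (3,2) → (4,2) → (4,3) → (4,4).
The bound of 6 isn't tight here; checking systematically, no route of length 6 through 7 satisfies every constraint, so 8 is the minimum.

8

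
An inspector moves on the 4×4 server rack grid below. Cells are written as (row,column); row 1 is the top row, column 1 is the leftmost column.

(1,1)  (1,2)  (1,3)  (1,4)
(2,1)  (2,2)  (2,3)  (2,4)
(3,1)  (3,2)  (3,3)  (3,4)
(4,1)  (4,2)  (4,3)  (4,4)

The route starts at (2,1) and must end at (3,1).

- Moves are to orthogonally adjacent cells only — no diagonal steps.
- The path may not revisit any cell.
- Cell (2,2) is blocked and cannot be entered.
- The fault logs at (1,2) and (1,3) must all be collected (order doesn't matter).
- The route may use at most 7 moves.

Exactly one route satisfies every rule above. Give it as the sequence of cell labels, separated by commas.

Any route must reach (1,2) and (1,3) and still end at (3,1) within 7 moves, so the order of the required stops is forced.
Route from (2,1): up 1 to (1,1), right 2 to (1,3), down 2 to (3,3), left 2 to (3,1) — 7 moves in all.
Check: all required cells visited; 7 ≤ 7 moves.

(2,1), (1,1), (1,2), (1,3), (2,3), (3,3), (3,2), (3,1)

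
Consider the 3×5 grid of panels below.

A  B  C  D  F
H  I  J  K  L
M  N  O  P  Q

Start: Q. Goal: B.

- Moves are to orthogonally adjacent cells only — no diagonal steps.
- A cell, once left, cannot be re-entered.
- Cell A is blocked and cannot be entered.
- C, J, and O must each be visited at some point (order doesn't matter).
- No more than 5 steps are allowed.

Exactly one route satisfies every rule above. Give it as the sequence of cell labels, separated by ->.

The 5-move cap with required stops at C, J, O leaves no slack for detours.
Route from Q: 2× left (reaching O), 2× up (reaching C), left to B — 5 moves in all.
Check: all required cells visited; 5 ≤ 5 moves.

Q -> P -> O -> J -> C -> B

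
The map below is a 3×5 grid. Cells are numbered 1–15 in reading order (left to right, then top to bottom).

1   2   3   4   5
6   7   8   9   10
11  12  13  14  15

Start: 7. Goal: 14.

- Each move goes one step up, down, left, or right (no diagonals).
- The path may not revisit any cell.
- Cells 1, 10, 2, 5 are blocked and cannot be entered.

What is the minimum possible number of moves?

3

The Manhattan distance from 7 to 14 is |2−3| + |2−4| = 3, so at least 3 moves are needed.
A route of 3 moves achieves this: 7 → 12 → 13 → 14.
Since 3 matches the lower bound, it is optimal.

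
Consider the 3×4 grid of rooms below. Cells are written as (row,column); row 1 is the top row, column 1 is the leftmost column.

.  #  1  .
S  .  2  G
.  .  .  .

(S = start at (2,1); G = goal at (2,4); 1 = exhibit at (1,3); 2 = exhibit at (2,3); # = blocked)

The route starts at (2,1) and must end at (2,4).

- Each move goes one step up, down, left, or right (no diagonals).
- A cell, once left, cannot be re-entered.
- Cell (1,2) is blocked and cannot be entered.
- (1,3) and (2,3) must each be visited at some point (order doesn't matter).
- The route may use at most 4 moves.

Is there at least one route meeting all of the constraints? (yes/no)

no

Even ignoring the no-revisit rule, getting from (2,1) to (2,4), taking the cheapest ordering (2,1) → (1,3) → (2,3) → (2,4) needs at least 3 + 1 + 1 = 5 moves (Manhattan distance per leg), which exceeds the 4-move limit.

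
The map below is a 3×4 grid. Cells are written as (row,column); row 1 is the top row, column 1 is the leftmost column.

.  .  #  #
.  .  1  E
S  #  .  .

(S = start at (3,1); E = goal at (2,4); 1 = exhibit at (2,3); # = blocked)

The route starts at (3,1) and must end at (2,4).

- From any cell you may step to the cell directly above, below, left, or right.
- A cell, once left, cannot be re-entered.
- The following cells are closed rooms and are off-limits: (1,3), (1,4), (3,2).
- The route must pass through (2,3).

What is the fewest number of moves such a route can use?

4

Any route passes through (2,3) somewhere between (3,1) and (2,4). Summing Manhattan distances along the two legs ((3,1) → (2,3) → (2,4)) gives a lower bound of 3 + 1 = 4 moves.
A route of 4 moves achieves this: (3,1) → (2,1) → (2,2) → (2,3) → (2,4).
Since 4 matches the lower bound, it is optimal.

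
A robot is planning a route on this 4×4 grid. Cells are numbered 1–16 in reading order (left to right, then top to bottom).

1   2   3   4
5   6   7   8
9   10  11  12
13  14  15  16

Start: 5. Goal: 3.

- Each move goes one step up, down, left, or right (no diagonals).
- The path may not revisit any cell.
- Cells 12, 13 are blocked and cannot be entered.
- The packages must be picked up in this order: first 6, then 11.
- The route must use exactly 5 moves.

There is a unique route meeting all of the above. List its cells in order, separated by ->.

5 -> 6 -> 10 -> 11 -> 7 -> 3

The waypoints must appear in the order 6, 11, with no cell reused.
Route from 5: right to 6, down to 10, right to 11, 2× up (reaching 3) — 5 moves in all.
Check: order respected (6 at step 1, 11 at step 3); 5 moves as required.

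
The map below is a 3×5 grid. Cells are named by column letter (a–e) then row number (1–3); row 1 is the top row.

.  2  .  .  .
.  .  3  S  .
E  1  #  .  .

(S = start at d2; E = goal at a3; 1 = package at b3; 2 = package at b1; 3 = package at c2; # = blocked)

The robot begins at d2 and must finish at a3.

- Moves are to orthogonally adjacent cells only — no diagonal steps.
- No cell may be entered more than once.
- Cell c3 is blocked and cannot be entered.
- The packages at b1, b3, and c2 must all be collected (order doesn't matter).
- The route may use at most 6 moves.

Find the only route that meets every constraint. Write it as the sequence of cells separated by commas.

d2, c2, c1, b1, b2, b3, a3

The budget equals the shortest possible length, so every move has to be on a shortest route through the required cells.
Route from d2: left to c2, up to c1, left to b1, 2× down (reaching b3), left to a3 — 6 moves in all.
Check: all required cells visited; 6 ≤ 6 moves.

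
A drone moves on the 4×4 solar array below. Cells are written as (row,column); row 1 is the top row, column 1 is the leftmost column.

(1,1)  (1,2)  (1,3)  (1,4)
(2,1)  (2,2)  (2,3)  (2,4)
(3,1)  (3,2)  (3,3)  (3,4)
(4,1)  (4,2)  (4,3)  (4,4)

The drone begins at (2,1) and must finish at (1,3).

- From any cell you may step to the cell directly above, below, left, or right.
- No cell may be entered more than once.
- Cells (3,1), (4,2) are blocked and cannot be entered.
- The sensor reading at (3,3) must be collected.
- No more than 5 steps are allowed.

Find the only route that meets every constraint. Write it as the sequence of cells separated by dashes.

(2,1) - (2,2) - (3,2) - (3,3) - (2,3) - (1,3)

Any route must reach (3,3) and still end at (1,3) within 5 moves, so the order of the required stops is forced.
Route from (2,1): right 1 to (2,2), down 1 to (3,2), right 1 to (3,3), up 2 to (1,3) — 5 moves in all.
Check: all required cells visited; 5 ≤ 5 moves.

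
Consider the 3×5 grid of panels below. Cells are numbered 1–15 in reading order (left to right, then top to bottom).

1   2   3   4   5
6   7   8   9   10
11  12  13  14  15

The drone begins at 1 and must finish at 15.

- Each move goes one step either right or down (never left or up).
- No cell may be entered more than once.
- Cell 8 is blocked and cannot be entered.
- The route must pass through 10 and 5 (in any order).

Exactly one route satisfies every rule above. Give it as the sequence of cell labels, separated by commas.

Moves only go right or down, so the column and row indices never decrease.
Route from 1: 4× right (reaching 5), 2× down (reaching 15) — 6 moves in all.
Check: all required cells visited.

1, 2, 3, 4, 5, 10, 15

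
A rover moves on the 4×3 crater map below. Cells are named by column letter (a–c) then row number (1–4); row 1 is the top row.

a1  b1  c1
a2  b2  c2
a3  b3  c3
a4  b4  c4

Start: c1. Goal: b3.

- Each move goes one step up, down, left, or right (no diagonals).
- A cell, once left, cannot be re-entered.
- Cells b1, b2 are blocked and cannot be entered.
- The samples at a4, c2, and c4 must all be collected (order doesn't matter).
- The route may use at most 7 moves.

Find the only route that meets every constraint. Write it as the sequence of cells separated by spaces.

c1 c2 c3 c4 b4 a4 a3 b3

The budget equals the shortest possible length, so every move has to be on a shortest route through the required cells.
Route from c1: 3× down (reaching c4), 2× left (reaching a4), up to a3, right to b3 — 7 moves in all.
Check: all required cells visited; 7 ≤ 7 moves.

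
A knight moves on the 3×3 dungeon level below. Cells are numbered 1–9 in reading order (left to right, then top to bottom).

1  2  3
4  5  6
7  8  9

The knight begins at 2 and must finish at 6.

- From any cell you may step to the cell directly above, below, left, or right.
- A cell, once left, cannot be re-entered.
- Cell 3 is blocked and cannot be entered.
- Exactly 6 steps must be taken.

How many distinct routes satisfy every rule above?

Need simple routes of exactly 6 moves from 2 to 6 (Manhattan distance 2, so 2 moves are spent on a detour and 2 undoing it).
Enumerating: 2 5 4 7 8 9 6 | 2 1 4 7 8 5 6 | 2 1 4 7 8 9 6 | 2 1 4 5 8 9 6.
That gives 4 routes.

4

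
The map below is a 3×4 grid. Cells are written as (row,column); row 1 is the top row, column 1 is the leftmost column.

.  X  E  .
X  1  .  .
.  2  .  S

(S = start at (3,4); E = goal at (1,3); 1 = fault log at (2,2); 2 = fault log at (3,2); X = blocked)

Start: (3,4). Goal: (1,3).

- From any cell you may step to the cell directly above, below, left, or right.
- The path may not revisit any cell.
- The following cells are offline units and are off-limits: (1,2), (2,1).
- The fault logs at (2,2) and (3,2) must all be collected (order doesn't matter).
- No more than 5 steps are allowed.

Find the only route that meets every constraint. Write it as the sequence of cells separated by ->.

The budget equals the shortest possible length, so every move has to be on a shortest route through the required cells.
Route from (3,4): 2× left (reaching (3,2)), up to (2,2), right to (2,3), up to (1,3) — 5 moves in all.
Check: all required cells visited; 5 ≤ 5 moves.

(3,4) -> (3,3) -> (3,2) -> (2,2) -> (2,3) -> (1,3)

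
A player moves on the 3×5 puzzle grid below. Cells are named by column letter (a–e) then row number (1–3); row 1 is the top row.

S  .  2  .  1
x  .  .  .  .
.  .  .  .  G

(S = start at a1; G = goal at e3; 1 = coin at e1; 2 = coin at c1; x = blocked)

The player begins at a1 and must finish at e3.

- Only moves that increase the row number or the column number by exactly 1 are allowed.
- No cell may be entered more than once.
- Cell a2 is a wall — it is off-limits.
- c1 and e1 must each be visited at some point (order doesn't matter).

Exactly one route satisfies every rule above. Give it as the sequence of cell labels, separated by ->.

a1 -> b1 -> c1 -> d1 -> e1 -> e2 -> e3

Moves only go right or down, so the column and row indices never decrease.
Route from a1: 4× right (reaching e1), 2× down (reaching e3) — 6 moves in all.
Check: all required cells visited.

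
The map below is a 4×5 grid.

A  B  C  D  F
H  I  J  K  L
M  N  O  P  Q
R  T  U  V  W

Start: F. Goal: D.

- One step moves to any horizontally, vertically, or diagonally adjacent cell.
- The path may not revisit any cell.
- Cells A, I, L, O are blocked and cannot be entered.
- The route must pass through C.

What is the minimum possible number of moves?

3

Any route passes through C somewhere between F and D. Summing Chebyshev distances along the two legs (F → C → D) gives a lower bound of 2 + 1 = 3 moves.
A route of 3 moves achieves this: F → K → C → D.
Since 3 matches the lower bound, it is optimal.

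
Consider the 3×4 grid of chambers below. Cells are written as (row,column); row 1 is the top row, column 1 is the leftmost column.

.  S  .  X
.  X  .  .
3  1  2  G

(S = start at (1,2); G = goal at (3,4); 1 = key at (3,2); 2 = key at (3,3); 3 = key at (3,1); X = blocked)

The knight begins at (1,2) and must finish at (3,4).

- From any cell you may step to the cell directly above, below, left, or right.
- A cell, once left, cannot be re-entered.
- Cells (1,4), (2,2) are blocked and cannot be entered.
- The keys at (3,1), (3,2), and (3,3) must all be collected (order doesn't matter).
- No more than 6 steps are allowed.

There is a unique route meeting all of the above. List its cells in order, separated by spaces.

(1,2) (1,1) (2,1) (3,1) (3,2) (3,3) (3,4)

Any route must reach (3,1), (3,2), and (3,3) and still end at (3,4) within 6 moves, so the order of the required stops is forced.
Route from (1,2): left 1 to (1,1), down 2 to (3,1), right 3 to (3,4) — 6 moves in all.
Check: all required cells visited; 6 ≤ 6 moves.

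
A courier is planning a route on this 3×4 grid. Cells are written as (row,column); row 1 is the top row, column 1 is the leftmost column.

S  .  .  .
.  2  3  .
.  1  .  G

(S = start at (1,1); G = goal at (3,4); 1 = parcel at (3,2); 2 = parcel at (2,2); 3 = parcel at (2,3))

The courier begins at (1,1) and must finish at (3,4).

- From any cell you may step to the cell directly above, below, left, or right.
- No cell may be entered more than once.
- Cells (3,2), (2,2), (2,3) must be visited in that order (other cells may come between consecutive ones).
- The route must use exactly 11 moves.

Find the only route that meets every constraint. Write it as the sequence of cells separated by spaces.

(1,1) (2,1) (3,1) (3,2) (2,2) (1,2) (1,3) (1,4) (2,4) (2,3) (3,3) (3,4)

The waypoints must appear in the order (3,2), (2,2), (2,3), with no cell reused.
Route from (1,1): down 2 to (3,1), right 1 to (3,2), up 2 to (1,2), right 2 to (1,4), down 1 to (2,4), left 1 to (2,3), down 1 to (3,3), right 1 to (3,4) — 11 moves in all.
Check: order respected (1 at step 3, 2 at step 4, 3 at step 9); 11 moves as required.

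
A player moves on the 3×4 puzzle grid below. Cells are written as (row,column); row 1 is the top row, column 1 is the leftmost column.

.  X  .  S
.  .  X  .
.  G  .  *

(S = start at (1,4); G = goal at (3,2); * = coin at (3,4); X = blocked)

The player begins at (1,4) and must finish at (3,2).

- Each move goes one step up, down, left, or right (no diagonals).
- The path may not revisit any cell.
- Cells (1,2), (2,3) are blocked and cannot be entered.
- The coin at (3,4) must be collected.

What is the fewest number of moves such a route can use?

Any route passes through (3,4) somewhere between (1,4) and (3,2). Summing Manhattan distances along the two legs ((1,4) → (3,4) → (3,2)) gives a lower bound of 2 + 2 = 4 moves.
A route of 4 moves achieves this: (1,4) → (2,4) → (3,4) → (3,3) → (3,2).
Since 4 matches the lower bound, it is optimal.

4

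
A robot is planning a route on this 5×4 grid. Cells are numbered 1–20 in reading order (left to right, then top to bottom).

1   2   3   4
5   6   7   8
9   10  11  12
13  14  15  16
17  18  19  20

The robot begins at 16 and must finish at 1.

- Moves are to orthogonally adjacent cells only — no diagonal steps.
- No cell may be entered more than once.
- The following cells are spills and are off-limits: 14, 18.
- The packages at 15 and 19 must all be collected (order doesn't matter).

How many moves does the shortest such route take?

Any route passes through 15 and 19 in some order between 16 and 1. Summing Manhattan distances along each leg and taking the cheapest ordering (16 → 19 → 15 → 1) gives a lower bound of 2 + 1 + 5 = 8 moves.
A route of 8 moves achieves this: 16 → 20 → 19 → 15 → 11 → 7 → 3 → 2 → 1.
Since 8 matches the lower bound, it is optimal.

8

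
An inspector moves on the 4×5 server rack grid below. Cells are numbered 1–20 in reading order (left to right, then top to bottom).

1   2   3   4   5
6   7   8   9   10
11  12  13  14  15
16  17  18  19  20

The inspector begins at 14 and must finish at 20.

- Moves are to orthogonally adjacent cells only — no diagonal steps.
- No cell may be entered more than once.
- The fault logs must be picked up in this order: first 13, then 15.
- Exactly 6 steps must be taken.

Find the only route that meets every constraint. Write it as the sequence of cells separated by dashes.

14 - 13 - 8 - 9 - 10 - 15 - 20

The waypoints must appear in the order 13, 15, with no cell reused.
Route from 14: left to 13, up to 8, 2× right (reaching 10), 2× down (reaching 20) — 6 moves in all.
Check: order respected (13 at step 1, 15 at step 5); 6 moves as required.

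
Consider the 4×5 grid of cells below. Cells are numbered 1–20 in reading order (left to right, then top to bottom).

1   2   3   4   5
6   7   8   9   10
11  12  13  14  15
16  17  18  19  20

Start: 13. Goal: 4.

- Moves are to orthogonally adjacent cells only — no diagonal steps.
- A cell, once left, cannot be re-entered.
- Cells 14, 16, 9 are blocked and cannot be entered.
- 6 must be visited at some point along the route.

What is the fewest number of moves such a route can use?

Any route passes through 6 somewhere between 13 and 4. Summing Manhattan distances along the two legs (13 → 6 → 4) gives a lower bound of 3 + 4 = 7 moves.
A route of 7 moves achieves this: 13 → 8 → 7 → 6 → 1 → 2 → 3 → 4.
Since 7 matches the lower bound, it is optimal.

7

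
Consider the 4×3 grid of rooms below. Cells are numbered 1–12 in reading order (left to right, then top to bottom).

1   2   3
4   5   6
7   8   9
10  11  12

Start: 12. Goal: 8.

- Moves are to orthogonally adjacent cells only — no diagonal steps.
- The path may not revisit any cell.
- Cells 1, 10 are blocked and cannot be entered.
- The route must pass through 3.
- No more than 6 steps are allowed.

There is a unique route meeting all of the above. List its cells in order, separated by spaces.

Any route must reach 3 and still end at 8 within 6 moves, so the order of the required stops is forced.
Route from 12: 3× up (reaching 3), left to 2, 2× down (reaching 8) — 6 moves in all.
Check: all required cells visited; 6 ≤ 6 moves.

12 9 6 3 2 5 8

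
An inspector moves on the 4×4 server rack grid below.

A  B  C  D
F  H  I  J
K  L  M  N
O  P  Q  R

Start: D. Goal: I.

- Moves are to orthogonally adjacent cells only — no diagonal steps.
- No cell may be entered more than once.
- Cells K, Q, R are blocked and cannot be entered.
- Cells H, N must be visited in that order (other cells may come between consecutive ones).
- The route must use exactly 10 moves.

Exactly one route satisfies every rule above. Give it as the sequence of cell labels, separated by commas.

The waypoints must appear in the order H, N, with no cell reused.
Route from D: left 3 to A, down 1 to F, right 1 to H, down 1 to L, right 2 to N, up 1 to J, left 1 to I — 10 moves in all.
Check: order respected (H at step 5, N at step 8); 10 moves as required.

D, C, B, A, F, H, L, M, N, J, I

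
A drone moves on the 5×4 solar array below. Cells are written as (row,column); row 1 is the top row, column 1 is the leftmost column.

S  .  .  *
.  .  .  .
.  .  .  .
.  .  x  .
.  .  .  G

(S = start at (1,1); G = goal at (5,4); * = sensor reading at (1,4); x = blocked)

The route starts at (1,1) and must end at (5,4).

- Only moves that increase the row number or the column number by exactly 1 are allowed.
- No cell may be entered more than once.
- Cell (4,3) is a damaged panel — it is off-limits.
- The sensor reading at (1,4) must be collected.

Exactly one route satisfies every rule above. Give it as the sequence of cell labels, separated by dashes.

Moves only go right or down, so the column and row indices never decrease.
Route from (1,1): right 3 to (1,4), down 4 to (5,4) — 7 moves in all.
Check: all required cells visited.

(1,1) - (1,2) - (1,3) - (1,4) - (2,4) - (3,4) - (4,4) - (5,4)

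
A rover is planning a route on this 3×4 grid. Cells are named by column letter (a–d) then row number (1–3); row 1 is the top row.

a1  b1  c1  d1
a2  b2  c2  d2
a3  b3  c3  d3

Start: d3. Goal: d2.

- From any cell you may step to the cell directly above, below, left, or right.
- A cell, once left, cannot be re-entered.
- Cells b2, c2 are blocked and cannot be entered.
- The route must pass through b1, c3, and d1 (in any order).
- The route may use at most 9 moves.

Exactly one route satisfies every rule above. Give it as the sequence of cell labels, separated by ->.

d3 -> c3 -> b3 -> a3 -> a2 -> a1 -> b1 -> c1 -> d1 -> d2

Any route must reach b1, c3, and d1 and still end at d2 within 9 moves, so the order of the required stops is forced.
Route from d3: 3× left (reaching a3), 2× up (reaching a1), 3× right (reaching d1), down to d2 — 9 moves in all.
Check: all required cells visited; 9 ≤ 9 moves.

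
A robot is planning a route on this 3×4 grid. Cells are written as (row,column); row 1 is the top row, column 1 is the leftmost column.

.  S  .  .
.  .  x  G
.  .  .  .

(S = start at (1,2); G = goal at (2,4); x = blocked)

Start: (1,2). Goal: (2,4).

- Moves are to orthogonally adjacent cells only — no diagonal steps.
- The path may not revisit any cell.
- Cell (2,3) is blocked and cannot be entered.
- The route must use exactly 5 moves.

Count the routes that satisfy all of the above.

Need simple routes of exactly 5 moves from (1,2) to (2,4) (Manhattan distance 3, so 1 moves are spent on a detour and 1 undoing it).
Enumerating: (1,2) (2,2) (3,2) (3,3) (3,4) (2,4).
That gives 1 route.

1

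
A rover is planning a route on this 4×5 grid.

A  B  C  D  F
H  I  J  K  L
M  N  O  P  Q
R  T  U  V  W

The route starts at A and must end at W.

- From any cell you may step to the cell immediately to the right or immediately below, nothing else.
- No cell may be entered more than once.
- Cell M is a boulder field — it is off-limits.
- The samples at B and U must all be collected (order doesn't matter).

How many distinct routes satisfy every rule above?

A right/down-only route from A to W makes exactly 3 down-moves and 4 right-moves in some order.
With no other constraints that would be C(7,3) = 35 routes.
A monotone route can only reach the required cells in the order B, U, so split there and multiply the segment counts (each segment already excludes blocked cells): A→B: 1; B→U: 4; U→W: 1; product = 4.
That gives 4 routes.

4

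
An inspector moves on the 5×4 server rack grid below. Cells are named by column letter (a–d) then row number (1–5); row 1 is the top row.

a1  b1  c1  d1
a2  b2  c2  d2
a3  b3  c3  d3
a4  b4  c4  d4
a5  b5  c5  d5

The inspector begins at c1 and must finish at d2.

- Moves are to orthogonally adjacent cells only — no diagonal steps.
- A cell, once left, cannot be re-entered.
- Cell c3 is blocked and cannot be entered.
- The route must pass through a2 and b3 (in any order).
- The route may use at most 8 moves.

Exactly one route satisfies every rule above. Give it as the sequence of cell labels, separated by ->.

Any route must reach a2 and b3 and still end at d2 within 8 moves, so the order of the required stops is forced.
Route from c1: left 2 to a1, down 2 to a3, right 1 to b3, up 1 to b2, right 2 to d2 — 8 moves in all.
Check: all required cells visited; 8 ≤ 8 moves.

c1 -> b1 -> a1 -> a2 -> a3 -> b3 -> b2 -> c2 -> d2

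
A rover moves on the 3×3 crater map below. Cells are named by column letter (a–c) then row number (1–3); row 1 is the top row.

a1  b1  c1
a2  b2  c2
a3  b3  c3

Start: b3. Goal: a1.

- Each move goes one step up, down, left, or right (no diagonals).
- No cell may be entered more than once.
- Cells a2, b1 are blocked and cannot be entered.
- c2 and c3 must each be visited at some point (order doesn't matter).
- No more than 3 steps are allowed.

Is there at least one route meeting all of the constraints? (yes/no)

The blocked cells wall a1 off from b3 completely — no sequence of moves reaches it at all, so no route can satisfy the rules.

no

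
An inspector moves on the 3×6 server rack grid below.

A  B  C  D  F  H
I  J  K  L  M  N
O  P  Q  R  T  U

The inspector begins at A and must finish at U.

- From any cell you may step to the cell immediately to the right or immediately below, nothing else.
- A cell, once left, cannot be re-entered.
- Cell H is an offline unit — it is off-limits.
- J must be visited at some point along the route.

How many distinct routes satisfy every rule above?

10

A right/down-only route from A to U makes exactly 2 down-moves and 5 right-moves in some order.
With no other constraints that would be C(7,2) = 21 routes.
Split at J and multiply the segment counts (each segment already excludes blocked cells): A→J: 2; J→U: 5; product = 10.
That gives 10 routes.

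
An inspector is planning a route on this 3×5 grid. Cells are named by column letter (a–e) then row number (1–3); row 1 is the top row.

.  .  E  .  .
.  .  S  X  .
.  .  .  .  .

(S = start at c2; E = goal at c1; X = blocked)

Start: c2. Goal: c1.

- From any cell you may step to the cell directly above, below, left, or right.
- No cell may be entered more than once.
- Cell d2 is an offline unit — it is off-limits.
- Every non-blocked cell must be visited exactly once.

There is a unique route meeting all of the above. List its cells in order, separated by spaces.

c2 b2 b1 a1 a2 a3 b3 c3 d3 e3 e2 e1 d1 c1

Need to visit all 14 open cells exactly once, starting at c2 and ending at c1.
Cell e2 has only two open neighbours (e1 and e3), so the path must pass straight through it: one of those is the cell it's entered from and the other is where it exits.
Route from c2: left 1 to b2, up 1 to b1, left 1 to a1, down 2 to a3, right 4 to e3, up 2 to e1, left 2 to c1 — 13 moves in all.
Check: all 14 open cells covered.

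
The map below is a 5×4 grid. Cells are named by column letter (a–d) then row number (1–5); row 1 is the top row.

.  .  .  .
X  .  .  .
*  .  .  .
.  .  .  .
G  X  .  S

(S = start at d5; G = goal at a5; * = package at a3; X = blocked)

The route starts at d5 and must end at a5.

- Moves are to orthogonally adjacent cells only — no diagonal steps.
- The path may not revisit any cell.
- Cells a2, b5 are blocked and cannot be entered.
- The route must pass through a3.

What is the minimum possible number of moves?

Any route passes through a3 somewhere between d5 and a5. Summing Manhattan distances along the two legs (d5 → a3 → a5) gives a lower bound of 5 + 2 = 7 moves.
A route of 7 moves achieves this: d5 → d4 → d3 → c3 → b3 → a3 → a4 → a5.
Since 7 matches the lower bound, it is optimal.

7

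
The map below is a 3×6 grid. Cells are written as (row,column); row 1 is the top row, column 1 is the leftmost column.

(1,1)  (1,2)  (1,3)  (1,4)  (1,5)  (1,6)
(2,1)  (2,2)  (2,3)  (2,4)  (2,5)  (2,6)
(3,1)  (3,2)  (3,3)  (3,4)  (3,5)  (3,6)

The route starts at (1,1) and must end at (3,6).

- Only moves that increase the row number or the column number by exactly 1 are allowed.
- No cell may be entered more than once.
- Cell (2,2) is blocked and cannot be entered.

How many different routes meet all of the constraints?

A right/down-only route from (1,1) to (3,6) makes exactly 2 down-moves and 5 right-moves in some order.
With no other constraints that would be C(7,2) = 21 routes.
Subtract routes through each blocked cell (inclusion–exclusion for overlaps): − through (2,2): 10 → 11.
That gives 11 routes.

11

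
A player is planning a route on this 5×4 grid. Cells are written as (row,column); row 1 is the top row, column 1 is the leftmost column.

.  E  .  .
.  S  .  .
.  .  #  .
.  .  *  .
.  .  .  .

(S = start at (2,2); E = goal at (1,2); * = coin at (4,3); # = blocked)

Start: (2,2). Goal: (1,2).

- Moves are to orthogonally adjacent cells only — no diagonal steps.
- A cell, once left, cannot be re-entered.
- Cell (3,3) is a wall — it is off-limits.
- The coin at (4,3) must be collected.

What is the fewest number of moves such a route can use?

Any route passes through (4,3) somewhere between (2,2) and (1,2). Summing Manhattan distances along the two legs ((2,2) → (4,3) → (1,2)) gives a lower bound of 3 + 4 = 7 moves.
The shortest route satisfying every rule uses 9 moves: (2,2) → (3,2) → (4,2) → (4,3) → (4,4) → (3,4) → (2,4) → (1,4) → (1,3) → (1,2).
The bound of 7 isn't tight here; checking systematically, no route of length 7 through 8 satisfies every constraint, so 9 is the minimum.

9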